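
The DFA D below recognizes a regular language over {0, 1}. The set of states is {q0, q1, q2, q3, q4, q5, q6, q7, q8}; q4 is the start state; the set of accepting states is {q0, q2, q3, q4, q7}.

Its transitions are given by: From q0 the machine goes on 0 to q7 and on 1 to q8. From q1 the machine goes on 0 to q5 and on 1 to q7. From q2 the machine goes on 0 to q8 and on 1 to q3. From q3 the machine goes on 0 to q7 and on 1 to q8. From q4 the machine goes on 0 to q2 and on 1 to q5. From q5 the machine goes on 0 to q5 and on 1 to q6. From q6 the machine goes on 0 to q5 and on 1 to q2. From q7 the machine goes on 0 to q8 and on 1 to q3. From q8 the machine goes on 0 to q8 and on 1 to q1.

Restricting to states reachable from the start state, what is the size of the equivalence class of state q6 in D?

2

Reachable states from the start: {q1,q2,q3,q4,q5,q6,q7,q8}. Unreachable: {q0} — drop them.
P0 = {q2,q3,q4,q7} | {q1,q5,q6,q8}.
Split {q2,q3,q4,q7} by δ(·,0) → {q2,q7} and {q3,q4}.
On input 1, block {q1,q5,q6,q8} splits into {q1,q6} and {q5,q8}.
The partition is now stable with 4 blocks: {q2,q7} | {q1,q6} | {q3,q4} | {q5,q8}.
The equivalence class containing q6 is {q1,q6}, of size 2.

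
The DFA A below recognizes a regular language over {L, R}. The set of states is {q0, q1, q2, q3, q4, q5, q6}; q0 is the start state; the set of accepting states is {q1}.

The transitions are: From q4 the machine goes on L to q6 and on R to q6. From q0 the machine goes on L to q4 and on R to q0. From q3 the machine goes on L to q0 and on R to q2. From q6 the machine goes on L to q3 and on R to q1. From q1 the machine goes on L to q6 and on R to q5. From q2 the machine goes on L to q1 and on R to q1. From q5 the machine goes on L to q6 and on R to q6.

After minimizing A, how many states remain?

All states are reachable from the start state.
Initial partition by acceptance: {q1} | {q0,q2,q3,q4,q5,q6}.
Refine {q0,q2,q3,q4,q5,q6} on symbol L: members go to different blocks, giving {q0,q3,q4,q5,q6} and {q2}.
On input R, block {q0,q3,q4,q5,q6} splits into {q0,q4,q5} and {q3} and {q6}.
On input L, block {q0,q4,q5} splits into {q4,q5} and {q0}.
Stable partition: {q1} | {q4,q5} | {q2} | {q3} | {q6} | {q0} — 6 equivalence classes.

6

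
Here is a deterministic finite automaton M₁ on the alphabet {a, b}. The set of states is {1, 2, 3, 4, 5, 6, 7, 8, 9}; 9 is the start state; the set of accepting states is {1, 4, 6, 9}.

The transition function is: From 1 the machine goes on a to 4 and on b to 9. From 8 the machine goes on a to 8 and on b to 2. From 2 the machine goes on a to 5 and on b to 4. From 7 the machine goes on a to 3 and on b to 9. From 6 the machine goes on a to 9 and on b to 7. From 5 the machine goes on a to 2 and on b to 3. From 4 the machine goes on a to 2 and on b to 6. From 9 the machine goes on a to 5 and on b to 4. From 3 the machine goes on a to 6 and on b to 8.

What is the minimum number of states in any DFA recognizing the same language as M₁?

States {1} cannot be reached from the start state, so discard them.
P0 = {4,6,9} | {2,3,5,7,8}.
Split {4,6,9} by δ(·,a) → {4,9} and {6}.
On input b, block {4,9} splits into {4} and {9}.
Split {2,3,5,7,8} by δ(·,a) → {2,5,7,8} and {3}.
On input a, block {2,5,7,8} splits into {2,5,8} and {7}.
Split {2,5,8} by δ(·,b) → {2} and {5} and {8}.
Stable partition: {4} | {2} | {6} | {9} | {3} | {7} | {5} | {8} — 8 equivalence classes.

8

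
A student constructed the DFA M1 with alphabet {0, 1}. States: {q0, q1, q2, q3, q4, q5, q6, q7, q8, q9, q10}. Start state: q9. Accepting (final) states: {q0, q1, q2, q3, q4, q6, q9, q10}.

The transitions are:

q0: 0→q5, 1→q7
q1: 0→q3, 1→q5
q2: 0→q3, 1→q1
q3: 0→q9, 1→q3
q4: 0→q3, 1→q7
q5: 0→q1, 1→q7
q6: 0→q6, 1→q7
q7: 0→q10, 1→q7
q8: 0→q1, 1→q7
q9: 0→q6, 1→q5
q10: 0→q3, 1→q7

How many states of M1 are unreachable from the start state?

4

BFS from q9 reaches {q1, q3, q5, q6, q7, q9, q10}; the 4 state(s) q0, q2, q4, q8 are never visited.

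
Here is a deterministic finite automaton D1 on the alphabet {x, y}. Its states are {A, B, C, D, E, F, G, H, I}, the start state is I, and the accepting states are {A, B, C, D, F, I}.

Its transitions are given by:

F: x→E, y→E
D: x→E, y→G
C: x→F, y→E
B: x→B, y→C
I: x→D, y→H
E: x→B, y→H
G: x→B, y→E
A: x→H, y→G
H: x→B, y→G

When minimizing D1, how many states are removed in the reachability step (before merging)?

No path from I leads to A; the other 8 states are all reachable.

1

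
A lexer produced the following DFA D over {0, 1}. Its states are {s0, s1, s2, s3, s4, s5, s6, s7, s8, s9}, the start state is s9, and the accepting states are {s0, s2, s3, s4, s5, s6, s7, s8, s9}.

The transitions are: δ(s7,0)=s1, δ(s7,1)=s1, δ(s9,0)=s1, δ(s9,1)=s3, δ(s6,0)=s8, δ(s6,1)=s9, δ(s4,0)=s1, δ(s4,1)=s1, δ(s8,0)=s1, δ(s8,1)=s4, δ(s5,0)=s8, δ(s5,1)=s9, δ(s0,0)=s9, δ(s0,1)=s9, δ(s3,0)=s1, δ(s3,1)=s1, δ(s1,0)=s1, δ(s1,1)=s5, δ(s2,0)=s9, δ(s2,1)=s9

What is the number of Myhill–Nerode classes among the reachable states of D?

4

Reachable states from the start: {s1,s3,s4,s5,s8,s9}. Unreachable: {s0,s2,s6,s7} — drop them.
Initial partition by acceptance: {s3,s4,s5,s8,s9} | {s1}.
On input 0, block {s3,s4,s5,s8,s9} splits into {s3,s4,s8,s9} and {s5}.
Refine {s3,s4,s8,s9} on symbol 1: members go to different blocks, giving {s3,s4} and {s8,s9}.
No further refinement is possible. Final partition (4 blocks): {s3,s4} | {s1} | {s5} | {s8,s9}.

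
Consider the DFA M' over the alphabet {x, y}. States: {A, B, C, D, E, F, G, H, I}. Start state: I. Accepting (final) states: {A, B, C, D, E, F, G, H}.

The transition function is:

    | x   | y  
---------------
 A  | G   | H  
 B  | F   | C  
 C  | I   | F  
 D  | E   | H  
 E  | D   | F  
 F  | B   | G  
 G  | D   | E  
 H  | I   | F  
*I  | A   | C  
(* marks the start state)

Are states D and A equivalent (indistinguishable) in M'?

Yes

Every state is reachable, so we keep all 9.
Start with accepting vs non-accepting: {A,B,C,D,E,F,G,H} | {I}.
Split {A,B,C,D,E,F,G,H} by δ(·,x) → {A,B,D,E,F,G} and {C,H}.
Split {A,B,D,E,F,G} by δ(·,y) → {A,B,D} and {E,F,G}.
Stable partition: {A,B,D} | {I} | {C,H} | {E,F,G} — 4 equivalence classes.
D and A lie in the same block of the stable partition, so they are equivalent — no string distinguishes them.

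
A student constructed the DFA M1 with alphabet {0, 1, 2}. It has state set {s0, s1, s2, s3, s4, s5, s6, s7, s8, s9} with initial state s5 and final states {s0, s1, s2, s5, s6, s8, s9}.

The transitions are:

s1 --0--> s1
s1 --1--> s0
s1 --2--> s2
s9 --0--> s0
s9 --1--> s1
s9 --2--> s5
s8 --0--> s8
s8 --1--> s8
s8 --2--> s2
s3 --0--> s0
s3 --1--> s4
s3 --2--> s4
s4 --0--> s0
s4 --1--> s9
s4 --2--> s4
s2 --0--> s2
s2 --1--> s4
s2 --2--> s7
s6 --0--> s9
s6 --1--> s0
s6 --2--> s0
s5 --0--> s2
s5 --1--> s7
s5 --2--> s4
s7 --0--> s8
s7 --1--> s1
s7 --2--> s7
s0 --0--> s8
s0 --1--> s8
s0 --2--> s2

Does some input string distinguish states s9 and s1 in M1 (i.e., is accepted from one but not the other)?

First remove the unreachable states {s3,s6}; 8 states remain.
Start with accepting vs non-accepting: {s0,s1,s2,s5,s8,s9} | {s4,s7}.
On input 1, block {s0,s1,s2,s5,s8,s9} splits into {s0,s1,s8,s9} and {s2,s5}.
Stable partition: {s0,s1,s8,s9} | {s4,s7} | {s2,s5} — 3 equivalence classes.
s9 and s1 lie in the same block of the stable partition, so they are equivalent — no string distinguishes them.

No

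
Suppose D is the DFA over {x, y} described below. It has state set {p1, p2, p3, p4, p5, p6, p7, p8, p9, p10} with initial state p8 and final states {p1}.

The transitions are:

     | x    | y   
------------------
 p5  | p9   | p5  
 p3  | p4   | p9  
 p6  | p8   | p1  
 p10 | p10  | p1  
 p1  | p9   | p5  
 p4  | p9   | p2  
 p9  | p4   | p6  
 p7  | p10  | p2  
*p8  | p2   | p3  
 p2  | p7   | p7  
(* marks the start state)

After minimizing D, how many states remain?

10

Initial partition by acceptance: {p1} | {p2,p3,p4,p5,p6,p7,p8,p9,p10}.
Split {p2,p3,p4,p5,p6,p7,p8,p9,p10} by δ(·,y) → {p2,p3,p4,p5,p7,p8,p9} and {p6,p10}.
Refine {p2,p3,p4,p5,p7,p8,p9} on symbol x: members go to different blocks, giving {p2,p3,p4,p5,p8,p9} and {p7}.
Split {p2,p3,p4,p5,p8,p9} by δ(·,x) → {p3,p4,p5,p8,p9} and {p2}.
Refine {p3,p4,p5,p8,p9} on symbol x: members go to different blocks, giving {p3,p4,p5,p9} and {p8}.
Split {p3,p4,p5,p9} by δ(·,y) → {p3,p5} and {p4} and {p9}.
Refine {p3,p5} on symbol x: members go to different blocks, giving {p3} and {p5}.
Refine {p6,p10} on symbol x: members go to different blocks, giving {p6} and {p10}.
The partition is now stable with 10 blocks: {p1} | {p3} | {p6} | {p7} | {p2} | {p8} | {p4} | {p9} | {p5} | {p10}.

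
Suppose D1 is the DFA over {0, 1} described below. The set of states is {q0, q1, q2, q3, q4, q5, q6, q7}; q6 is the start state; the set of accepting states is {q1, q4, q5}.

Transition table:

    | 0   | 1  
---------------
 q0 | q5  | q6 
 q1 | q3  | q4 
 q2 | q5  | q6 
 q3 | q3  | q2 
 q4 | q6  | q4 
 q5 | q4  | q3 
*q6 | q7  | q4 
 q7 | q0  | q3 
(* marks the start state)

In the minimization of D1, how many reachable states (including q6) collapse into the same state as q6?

Reachable states from the start: {q0,q2,q3,q4,q5,q6,q7}. Unreachable: {q1} — drop them.
Start with accepting vs non-accepting: {q4,q5} | {q0,q2,q3,q6,q7}.
Split {q4,q5} by δ(·,0) → {q4} and {q5}.
Refine {q0,q2,q3,q6,q7} on symbol 0: members go to different blocks, giving {q3,q6,q7} and {q0,q2}.
Refine {q3,q6,q7} on symbol 0: members go to different blocks, giving {q3,q6} and {q7}.
Split {q3,q6} by δ(·,0) → {q3} and {q6}.
Stable partition: {q4} | {q3} | {q5} | {q0,q2} | {q7} | {q6} — 6 equivalence classes.
State q6 belongs to the block {q6}, which has 1 states.

1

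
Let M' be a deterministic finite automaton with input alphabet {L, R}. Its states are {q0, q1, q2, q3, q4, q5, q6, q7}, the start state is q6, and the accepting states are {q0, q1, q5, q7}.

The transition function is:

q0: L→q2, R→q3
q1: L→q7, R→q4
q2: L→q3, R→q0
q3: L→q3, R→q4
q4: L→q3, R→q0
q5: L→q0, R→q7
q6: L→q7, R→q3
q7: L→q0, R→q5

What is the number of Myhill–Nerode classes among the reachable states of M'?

5

Reachable states from the start: {q0,q2,q3,q4,q5,q6,q7}. Unreachable: {q1} — drop them.
Initial partition by acceptance: {q0,q5,q7} | {q2,q3,q4,q6}.
Refine {q0,q5,q7} on symbol L: members go to different blocks, giving {q5,q7} and {q0}.
Refine {q2,q3,q4,q6} on symbol L: members go to different blocks, giving {q2,q3,q4} and {q6}.
On input R, block {q2,q3,q4} splits into {q2,q4} and {q3}.
No further refinement is possible. Final partition (5 blocks): {q5,q7} | {q2,q4} | {q0} | {q6} | {q3}.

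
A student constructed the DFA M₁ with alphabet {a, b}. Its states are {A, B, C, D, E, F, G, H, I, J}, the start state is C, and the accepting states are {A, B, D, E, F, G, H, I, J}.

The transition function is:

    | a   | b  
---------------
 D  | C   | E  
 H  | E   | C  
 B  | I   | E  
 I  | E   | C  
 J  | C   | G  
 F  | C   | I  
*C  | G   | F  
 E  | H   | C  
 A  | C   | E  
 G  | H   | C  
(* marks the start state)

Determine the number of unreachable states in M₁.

BFS from C reaches {C, E, F, G, H, I}; the 4 state(s) A, B, D, J are never visited.

4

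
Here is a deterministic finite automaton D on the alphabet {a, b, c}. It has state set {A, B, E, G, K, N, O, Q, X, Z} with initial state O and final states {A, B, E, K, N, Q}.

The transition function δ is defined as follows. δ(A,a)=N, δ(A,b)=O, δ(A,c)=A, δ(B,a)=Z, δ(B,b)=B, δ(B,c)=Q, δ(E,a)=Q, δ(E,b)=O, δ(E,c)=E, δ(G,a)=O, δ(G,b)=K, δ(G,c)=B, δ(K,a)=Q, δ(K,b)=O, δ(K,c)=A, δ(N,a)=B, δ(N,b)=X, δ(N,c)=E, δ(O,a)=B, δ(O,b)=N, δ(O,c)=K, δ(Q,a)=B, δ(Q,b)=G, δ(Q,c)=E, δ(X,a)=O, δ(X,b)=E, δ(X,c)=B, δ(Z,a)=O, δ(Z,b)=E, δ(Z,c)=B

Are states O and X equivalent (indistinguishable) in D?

No

P0 = {A,B,E,K,N,Q} | {G,O,X,Z}.
Refine {A,B,E,K,N,Q} on symbol a: members go to different blocks, giving {A,E,K,N,Q} and {B}.
On input a, block {A,E,K,N,Q} splits into {A,E,K} and {N,Q}.
Split {G,O,X,Z} by δ(·,a) → {G,X,Z} and {O}.
No further refinement is possible. Final partition (5 blocks): {A,E,K} | {G,X,Z} | {B} | {N,Q} | {O}.
O and X end up in different blocks, so they are distinguishable. For instance, the string 'a' is accepted from only O.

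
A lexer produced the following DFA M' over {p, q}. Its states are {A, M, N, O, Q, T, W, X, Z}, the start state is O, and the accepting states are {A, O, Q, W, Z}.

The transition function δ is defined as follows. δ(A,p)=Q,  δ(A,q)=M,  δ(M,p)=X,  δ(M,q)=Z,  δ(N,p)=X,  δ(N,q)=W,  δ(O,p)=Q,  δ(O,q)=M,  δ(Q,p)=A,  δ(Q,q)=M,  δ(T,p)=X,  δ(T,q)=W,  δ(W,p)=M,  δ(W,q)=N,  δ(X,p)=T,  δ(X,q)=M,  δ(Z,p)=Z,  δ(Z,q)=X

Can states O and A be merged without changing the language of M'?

P0 = {A,O,Q,W,Z} | {M,N,T,X}.
Refine {A,O,Q,W,Z} on symbol p: members go to different blocks, giving {A,O,Q,Z} and {W}.
Refine {M,N,T,X} on symbol q: members go to different blocks, giving {N,T} and {M} and {X}.
Refine {A,O,Q,Z} on symbol q: members go to different blocks, giving {A,O,Q} and {Z}.
No further refinement is possible. Final partition (6 blocks): {A,O,Q} | {N,T} | {W} | {M} | {X} | {Z}.
O and A lie in the same block of the stable partition, so they are equivalent — no string distinguishes them.

Yes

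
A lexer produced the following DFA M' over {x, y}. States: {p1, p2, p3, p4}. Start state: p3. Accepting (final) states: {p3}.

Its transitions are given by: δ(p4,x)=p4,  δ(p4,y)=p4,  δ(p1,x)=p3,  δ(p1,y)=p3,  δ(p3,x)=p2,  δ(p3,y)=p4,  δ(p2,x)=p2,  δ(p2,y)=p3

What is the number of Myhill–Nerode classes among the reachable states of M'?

States {p1} cannot be reached from the start state, so discard them.
Start with accepting vs non-accepting: {p3} | {p2,p4}.
On input y, block {p2,p4} splits into {p2} and {p4}.
No further refinement is possible. Final partition (3 blocks): {p3} | {p2} | {p4}.

3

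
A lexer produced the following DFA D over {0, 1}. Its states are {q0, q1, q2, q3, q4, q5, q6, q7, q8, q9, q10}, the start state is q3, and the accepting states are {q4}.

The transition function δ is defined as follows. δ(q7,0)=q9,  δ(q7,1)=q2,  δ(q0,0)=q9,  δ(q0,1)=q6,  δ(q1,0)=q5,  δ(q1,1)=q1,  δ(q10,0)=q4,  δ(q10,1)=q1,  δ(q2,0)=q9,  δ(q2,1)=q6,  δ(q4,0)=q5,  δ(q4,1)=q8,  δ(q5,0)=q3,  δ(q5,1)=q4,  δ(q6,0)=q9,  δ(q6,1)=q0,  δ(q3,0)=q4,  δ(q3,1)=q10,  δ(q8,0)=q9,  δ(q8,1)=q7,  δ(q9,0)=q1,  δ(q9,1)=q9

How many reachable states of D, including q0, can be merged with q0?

5

All states are reachable from the start state.
P0 = {q4} | {q0,q1,q2,q3,q5,q6,q7,q8,q9,q10}.
Split {q0,q1,q2,q3,q5,q6,q7,q8,q9,q10} by δ(·,0) → {q0,q1,q2,q5,q6,q7,q8,q9} and {q3,q10}.
Refine {q0,q1,q2,q5,q6,q7,q8,q9} on symbol 0: members go to different blocks, giving {q0,q1,q2,q6,q7,q8,q9} and {q5}.
Refine {q0,q1,q2,q6,q7,q8,q9} on symbol 0: members go to different blocks, giving {q0,q2,q6,q7,q8,q9} and {q1}.
Split {q0,q2,q6,q7,q8,q9} by δ(·,0) → {q0,q2,q6,q7,q8} and {q9}.
Refine {q3,q10} on symbol 1: members go to different blocks, giving {q3} and {q10}.
Stable partition: {q4} | {q0,q2,q6,q7,q8} | {q3} | {q5} | {q1} | {q9} | {q10} — 7 equivalence classes.
The equivalence class containing q0 is {q0,q2,q6,q7,q8}, of size 5.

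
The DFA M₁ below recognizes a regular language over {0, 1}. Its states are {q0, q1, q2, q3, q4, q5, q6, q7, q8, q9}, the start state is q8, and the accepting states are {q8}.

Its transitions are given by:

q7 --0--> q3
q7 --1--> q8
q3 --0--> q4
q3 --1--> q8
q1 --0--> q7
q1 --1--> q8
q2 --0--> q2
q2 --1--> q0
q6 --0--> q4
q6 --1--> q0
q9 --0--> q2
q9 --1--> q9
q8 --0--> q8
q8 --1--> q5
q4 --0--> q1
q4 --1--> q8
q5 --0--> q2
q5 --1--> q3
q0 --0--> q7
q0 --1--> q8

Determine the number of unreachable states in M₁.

2

No path from q8 leads to q6, q9; the other 8 states are all reachable.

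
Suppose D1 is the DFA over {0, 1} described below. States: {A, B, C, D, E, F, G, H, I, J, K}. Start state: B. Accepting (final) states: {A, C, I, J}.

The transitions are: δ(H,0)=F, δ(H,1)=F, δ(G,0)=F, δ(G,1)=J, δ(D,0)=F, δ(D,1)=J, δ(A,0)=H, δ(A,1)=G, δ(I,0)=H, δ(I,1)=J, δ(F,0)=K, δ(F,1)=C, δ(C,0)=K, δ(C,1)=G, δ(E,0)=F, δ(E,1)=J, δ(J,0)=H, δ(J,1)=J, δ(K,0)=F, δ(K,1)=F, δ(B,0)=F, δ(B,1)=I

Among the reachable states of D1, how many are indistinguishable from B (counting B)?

Reachable states from the start: {B,C,F,G,H,I,J,K}. Unreachable: {A,D,E} — drop them.
Start with accepting vs non-accepting: {C,I,J} | {B,F,G,H,K}.
On input 1, block {C,I,J} splits into {I,J} and {C}.
On input 1, block {B,F,G,H,K} splits into {B,G} and {H,K} and {F}.
Stable partition: {I,J} | {B,G} | {C} | {H,K} | {F} — 5 equivalence classes.
The equivalence class containing B is {B,G}, of size 2.

2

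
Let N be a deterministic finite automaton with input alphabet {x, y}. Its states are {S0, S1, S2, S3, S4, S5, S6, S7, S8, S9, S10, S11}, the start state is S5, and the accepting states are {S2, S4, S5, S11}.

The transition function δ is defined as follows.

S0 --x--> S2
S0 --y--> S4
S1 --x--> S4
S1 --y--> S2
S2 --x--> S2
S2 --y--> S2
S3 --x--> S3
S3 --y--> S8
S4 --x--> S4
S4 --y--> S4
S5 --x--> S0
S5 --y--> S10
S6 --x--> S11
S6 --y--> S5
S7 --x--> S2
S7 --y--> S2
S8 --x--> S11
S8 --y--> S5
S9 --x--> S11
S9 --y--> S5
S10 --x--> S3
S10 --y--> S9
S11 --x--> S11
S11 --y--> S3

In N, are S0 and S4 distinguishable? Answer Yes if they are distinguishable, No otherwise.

Yes

First remove the unreachable states {S1,S6,S7}; 9 states remain.
Initial partition by acceptance: {S2,S4,S5,S11} | {S0,S3,S8,S9,S10}.
Split {S2,S4,S5,S11} by δ(·,x) → {S2,S4,S11} and {S5}.
Refine {S2,S4,S11} on symbol y: members go to different blocks, giving {S2,S4} and {S11}.
Split {S0,S3,S8,S9,S10} by δ(·,x) → {S3,S10} and {S8,S9} and {S0}.
Stable partition: {S2,S4} | {S3,S10} | {S5} | {S11} | {S8,S9} | {S0} — 6 equivalence classes.
S0 and S4 end up in different blocks, so they are distinguishable. For instance, the string 'ε' is accepted from only S4.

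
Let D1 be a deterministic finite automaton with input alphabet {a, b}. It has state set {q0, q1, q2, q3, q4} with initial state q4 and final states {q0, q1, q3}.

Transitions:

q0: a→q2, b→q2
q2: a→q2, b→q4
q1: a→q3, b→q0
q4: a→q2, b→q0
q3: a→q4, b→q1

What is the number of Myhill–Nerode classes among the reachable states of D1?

First remove the unreachable states {q1,q3}; 3 states remain.
P0 = {q0} | {q2,q4}.
Split {q2,q4} by δ(·,b) → {q2} and {q4}.
No further refinement is possible. Final partition (3 blocks): {q0} | {q2} | {q4}.

3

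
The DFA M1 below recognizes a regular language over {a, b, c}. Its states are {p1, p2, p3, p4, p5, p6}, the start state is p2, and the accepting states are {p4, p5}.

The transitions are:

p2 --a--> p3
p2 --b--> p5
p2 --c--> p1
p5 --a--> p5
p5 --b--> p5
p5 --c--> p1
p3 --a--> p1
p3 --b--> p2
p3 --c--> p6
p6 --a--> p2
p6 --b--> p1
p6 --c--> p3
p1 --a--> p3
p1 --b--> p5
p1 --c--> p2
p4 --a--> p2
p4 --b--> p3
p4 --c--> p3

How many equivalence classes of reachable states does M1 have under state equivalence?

States {p4} cannot be reached from the start state, so discard them.
P0 = {p5} | {p1,p2,p3,p6}.
Split {p1,p2,p3,p6} by δ(·,b) → {p1,p2} and {p3,p6}.
Stable partition: {p5} | {p1,p2} | {p3,p6} — 3 equivalence classes.

3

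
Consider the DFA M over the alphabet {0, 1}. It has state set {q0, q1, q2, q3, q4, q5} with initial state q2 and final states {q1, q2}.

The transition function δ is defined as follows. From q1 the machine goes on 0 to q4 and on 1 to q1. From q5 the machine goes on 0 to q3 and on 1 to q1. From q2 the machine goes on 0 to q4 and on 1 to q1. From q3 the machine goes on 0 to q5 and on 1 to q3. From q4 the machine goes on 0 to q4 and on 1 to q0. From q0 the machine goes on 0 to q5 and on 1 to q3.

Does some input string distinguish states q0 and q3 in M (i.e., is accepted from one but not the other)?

Initial partition by acceptance: {q1,q2} | {q0,q3,q4,q5}.
Split {q0,q3,q4,q5} by δ(·,1) → {q0,q3,q4} and {q5}.
Refine {q0,q3,q4} on symbol 0: members go to different blocks, giving {q0,q3} and {q4}.
The partition is now stable with 4 blocks: {q1,q2} | {q0,q3} | {q5} | {q4}.
q0 and q3 lie in the same block of the stable partition, so they are equivalent — no string distinguishes them.

No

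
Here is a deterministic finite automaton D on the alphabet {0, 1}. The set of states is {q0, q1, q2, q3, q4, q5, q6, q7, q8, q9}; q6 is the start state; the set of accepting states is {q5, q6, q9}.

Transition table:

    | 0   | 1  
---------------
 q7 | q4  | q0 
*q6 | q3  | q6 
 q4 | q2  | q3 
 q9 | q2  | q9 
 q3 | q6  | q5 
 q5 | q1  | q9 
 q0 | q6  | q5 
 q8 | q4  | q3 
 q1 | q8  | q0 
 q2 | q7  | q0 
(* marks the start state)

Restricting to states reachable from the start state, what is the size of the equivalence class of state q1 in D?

Start with accepting vs non-accepting: {q5,q6,q9} | {q0,q1,q2,q3,q4,q7,q8}.
Refine {q0,q1,q2,q3,q4,q7,q8} on symbol 0: members go to different blocks, giving {q1,q2,q4,q7,q8} and {q0,q3}.
On input 0, block {q5,q6,q9} splits into {q5,q9} and {q6}.
The partition is now stable with 4 blocks: {q5,q9} | {q1,q2,q4,q7,q8} | {q0,q3} | {q6}.
State q1 belongs to the block {q1,q2,q4,q7,q8}, which has 5 states.

5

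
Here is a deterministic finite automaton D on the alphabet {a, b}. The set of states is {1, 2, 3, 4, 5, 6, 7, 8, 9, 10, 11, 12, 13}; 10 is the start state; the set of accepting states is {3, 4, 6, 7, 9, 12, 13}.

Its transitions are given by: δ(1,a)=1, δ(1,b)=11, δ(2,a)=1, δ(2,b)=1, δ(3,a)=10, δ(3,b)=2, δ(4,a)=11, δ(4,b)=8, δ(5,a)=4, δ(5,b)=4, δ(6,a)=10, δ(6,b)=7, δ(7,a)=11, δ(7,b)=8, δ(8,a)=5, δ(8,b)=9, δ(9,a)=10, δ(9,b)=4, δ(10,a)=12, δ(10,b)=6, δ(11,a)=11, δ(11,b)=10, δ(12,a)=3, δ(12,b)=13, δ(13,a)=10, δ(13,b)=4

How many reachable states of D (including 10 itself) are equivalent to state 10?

1

Every state is reachable, so we keep all 13.
Initial partition by acceptance: {3,4,6,7,9,12,13} | {1,2,5,8,10,11}.
On input a, block {3,4,6,7,9,12,13} splits into {3,4,6,7,9,13} and {12}.
Refine {3,4,6,7,9,13} on symbol b: members go to different blocks, giving {3,4,7} and {6,9,13}.
Refine {1,2,5,8,10,11} on symbol a: members go to different blocks, giving {1,2,8,11} and {5} and {10}.
On input a, block {3,4,7} splits into {4,7} and {3}.
On input a, block {1,2,8,11} splits into {1,2,11} and {8}.
Refine {1,2,11} on symbol b: members go to different blocks, giving {1,2} and {11}.
Split {1,2} by δ(·,b) → {1} and {2}.
Stable partition: {4,7} | {1} | {12} | {6,9,13} | {5} | {10} | {3} | {8} | {11} | {2} — 10 equivalence classes.
State 10 belongs to the block {10}, which has 1 states.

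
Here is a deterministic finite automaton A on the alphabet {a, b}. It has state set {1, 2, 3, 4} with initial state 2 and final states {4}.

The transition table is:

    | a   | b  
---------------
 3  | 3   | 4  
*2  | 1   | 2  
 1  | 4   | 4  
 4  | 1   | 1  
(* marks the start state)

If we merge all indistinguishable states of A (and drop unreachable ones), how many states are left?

States {3} cannot be reached from the start state, so discard them.
Start with accepting vs non-accepting: {4} | {1,2}.
On input a, block {1,2} splits into {1} and {2}.
Stable partition: {4} | {1} | {2} — 3 equivalence classes.

3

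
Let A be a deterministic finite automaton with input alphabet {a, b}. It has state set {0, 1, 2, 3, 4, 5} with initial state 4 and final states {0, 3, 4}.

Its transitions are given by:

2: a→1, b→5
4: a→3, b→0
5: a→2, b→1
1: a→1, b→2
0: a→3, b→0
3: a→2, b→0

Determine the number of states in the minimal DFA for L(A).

Initial partition by acceptance: {0,3,4} | {1,2,5}.
Split {0,3,4} by δ(·,a) → {0,4} and {3}.
Stable partition: {0,4} | {1,2,5} | {3} — 3 equivalence classes.

3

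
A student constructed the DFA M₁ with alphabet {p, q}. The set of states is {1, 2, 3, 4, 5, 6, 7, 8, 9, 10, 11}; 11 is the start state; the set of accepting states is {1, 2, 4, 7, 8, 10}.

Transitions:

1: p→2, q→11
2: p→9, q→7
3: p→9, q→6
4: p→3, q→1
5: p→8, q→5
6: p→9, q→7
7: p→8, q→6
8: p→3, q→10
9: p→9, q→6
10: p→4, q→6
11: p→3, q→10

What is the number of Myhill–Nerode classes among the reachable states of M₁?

First remove the unreachable states {5}; 10 states remain.
P0 = {1,2,4,7,8,10} | {3,6,9,11}.
On input p, block {1,2,4,7,8,10} splits into {1,7,10} and {2,4,8}.
Split {3,6,9,11} by δ(·,q) → {3,9} and {6,11}.
The partition is now stable with 4 blocks: {1,7,10} | {3,9} | {2,4,8} | {6,11}.

4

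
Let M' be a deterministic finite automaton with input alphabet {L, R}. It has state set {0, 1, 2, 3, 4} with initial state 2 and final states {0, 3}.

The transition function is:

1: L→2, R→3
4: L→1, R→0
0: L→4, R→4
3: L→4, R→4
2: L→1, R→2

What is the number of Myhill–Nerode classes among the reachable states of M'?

4

Start with accepting vs non-accepting: {0,3} | {1,2,4}.
On input R, block {1,2,4} splits into {1,4} and {2}.
On input L, block {1,4} splits into {1} and {4}.
Stable partition: {0,3} | {1} | {2} | {4} — 4 equivalence classes.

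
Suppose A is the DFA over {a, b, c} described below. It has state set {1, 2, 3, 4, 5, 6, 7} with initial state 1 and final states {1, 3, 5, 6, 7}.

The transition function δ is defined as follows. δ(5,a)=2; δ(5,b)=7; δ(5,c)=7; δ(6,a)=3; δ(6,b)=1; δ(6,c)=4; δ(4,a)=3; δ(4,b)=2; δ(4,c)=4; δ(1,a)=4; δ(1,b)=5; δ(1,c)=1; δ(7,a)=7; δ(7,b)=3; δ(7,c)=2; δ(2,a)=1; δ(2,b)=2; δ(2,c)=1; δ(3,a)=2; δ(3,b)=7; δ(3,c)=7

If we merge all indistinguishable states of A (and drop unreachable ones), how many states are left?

First remove the unreachable states {6}; 6 states remain.
Initial partition by acceptance: {1,3,5,7} | {2,4}.
Refine {1,3,5,7} on symbol a: members go to different blocks, giving {1,3,5} and {7}.
Refine {1,3,5} on symbol b: members go to different blocks, giving {3,5} and {1}.
Split {2,4} by δ(·,a) → {2} and {4}.
No further refinement is possible. Final partition (5 blocks): {3,5} | {2} | {7} | {1} | {4}.

5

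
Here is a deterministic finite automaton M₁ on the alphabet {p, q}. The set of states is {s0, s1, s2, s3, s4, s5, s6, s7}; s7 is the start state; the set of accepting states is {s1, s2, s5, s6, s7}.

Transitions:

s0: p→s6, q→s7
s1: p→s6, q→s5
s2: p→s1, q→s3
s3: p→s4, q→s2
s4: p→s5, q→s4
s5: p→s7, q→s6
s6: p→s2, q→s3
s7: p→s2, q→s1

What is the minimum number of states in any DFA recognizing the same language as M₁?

First remove the unreachable states {s0}; 7 states remain.
Start with accepting vs non-accepting: {s1,s2,s5,s6,s7} | {s3,s4}.
Refine {s1,s2,s5,s6,s7} on symbol q: members go to different blocks, giving {s1,s5,s7} and {s2,s6}.
Split {s1,s5,s7} by δ(·,p) → {s1,s7} and {s5}.
Refine {s1,s7} on symbol q: members go to different blocks, giving {s1} and {s7}.
On input p, block {s3,s4} splits into {s3} and {s4}.
On input p, block {s2,s6} splits into {s2} and {s6}.
No further refinement is possible. Final partition (7 blocks): {s1} | {s3} | {s2} | {s5} | {s7} | {s4} | {s6}.

7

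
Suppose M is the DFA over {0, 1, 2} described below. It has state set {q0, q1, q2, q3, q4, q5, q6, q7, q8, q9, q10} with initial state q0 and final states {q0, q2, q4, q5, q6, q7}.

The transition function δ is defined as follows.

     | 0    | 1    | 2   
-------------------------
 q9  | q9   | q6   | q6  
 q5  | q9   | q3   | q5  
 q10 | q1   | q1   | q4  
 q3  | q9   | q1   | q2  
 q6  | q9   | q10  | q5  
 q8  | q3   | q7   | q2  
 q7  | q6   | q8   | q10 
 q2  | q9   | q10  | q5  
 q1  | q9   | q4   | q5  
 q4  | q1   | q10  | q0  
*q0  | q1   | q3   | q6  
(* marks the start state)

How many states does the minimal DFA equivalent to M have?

Reachable states from the start: {q0,q1,q2,q3,q4,q5,q6,q9,q10}. Unreachable: {q7,q8} — drop them.
Start with accepting vs non-accepting: {q0,q2,q4,q5,q6} | {q1,q3,q9,q10}.
Split {q1,q3,q9,q10} by δ(·,1) → {q1,q9} and {q3,q10}.
Stable partition: {q0,q2,q4,q5,q6} | {q1,q9} | {q3,q10} — 3 equivalence classes.

3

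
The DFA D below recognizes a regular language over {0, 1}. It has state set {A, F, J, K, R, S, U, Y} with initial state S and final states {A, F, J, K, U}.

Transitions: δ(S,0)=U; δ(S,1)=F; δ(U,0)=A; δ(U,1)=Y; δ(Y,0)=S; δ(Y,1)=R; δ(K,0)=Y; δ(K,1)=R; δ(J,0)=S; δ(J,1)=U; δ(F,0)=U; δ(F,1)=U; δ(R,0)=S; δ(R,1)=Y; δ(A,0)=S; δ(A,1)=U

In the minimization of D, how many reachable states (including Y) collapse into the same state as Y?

2

Reachable states from the start: {A,F,R,S,U,Y}. Unreachable: {J,K} — drop them.
Start with accepting vs non-accepting: {A,F,U} | {R,S,Y}.
Split {A,F,U} by δ(·,0) → {F,U} and {A}.
Split {F,U} by δ(·,0) → {U} and {F}.
Split {R,S,Y} by δ(·,0) → {R,Y} and {S}.
The partition is now stable with 5 blocks: {U} | {R,Y} | {A} | {F} | {S}.
The equivalence class containing Y is {R,Y}, of size 2.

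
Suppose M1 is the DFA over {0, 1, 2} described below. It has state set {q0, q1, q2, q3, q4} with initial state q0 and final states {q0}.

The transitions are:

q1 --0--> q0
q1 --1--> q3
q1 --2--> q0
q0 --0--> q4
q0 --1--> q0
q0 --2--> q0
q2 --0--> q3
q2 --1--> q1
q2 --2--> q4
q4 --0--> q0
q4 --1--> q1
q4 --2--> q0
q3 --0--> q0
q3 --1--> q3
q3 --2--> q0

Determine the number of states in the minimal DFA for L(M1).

2

Reachable states from the start: {q0,q1,q3,q4}. Unreachable: {q2} — drop them.
Start with accepting vs non-accepting: {q0} | {q1,q3,q4}.
Stable partition: {q0} | {q1,q3,q4} — 2 equivalence classes.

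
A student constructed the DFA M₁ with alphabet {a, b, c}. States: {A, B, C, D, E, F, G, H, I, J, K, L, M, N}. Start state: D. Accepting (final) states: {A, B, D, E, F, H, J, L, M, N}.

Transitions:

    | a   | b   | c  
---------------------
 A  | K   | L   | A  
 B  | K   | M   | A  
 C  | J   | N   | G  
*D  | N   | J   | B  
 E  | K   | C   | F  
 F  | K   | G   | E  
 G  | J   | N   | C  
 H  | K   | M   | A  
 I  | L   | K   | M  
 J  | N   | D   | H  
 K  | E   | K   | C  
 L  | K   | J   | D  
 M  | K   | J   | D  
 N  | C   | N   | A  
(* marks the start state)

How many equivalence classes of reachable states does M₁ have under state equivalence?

States {I} cannot be reached from the start state, so discard them.
Start with accepting vs non-accepting: {A,B,D,E,F,H,J,L,M,N} | {C,G,K}.
On input a, block {A,B,D,E,F,H,J,L,M,N} splits into {A,B,E,F,H,L,M,N} and {D,J}.
Split {A,B,E,F,H,L,M,N} by δ(·,b) → {A,B,H,N} and {E,F} and {L,M}.
Refine {A,B,H,N} on symbol b: members go to different blocks, giving {A,B,H} and {N}.
Split {C,G,K} by δ(·,a) → {C,G} and {K}.
The partition is now stable with 7 blocks: {A,B,H} | {C,G} | {D,J} | {E,F} | {L,M} | {N} | {K}.

7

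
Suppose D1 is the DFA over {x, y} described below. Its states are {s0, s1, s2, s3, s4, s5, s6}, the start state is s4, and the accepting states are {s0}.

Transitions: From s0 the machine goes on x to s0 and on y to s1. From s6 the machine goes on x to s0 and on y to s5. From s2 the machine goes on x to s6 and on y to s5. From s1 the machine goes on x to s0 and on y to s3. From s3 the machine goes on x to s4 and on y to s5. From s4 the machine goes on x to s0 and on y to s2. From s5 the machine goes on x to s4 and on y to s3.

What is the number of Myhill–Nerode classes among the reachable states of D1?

3

Every state is reachable, so we keep all 7.
Initial partition by acceptance: {s0} | {s1,s2,s3,s4,s5,s6}.
Split {s1,s2,s3,s4,s5,s6} by δ(·,x) → {s1,s4,s6} and {s2,s3,s5}.
No further refinement is possible. Final partition (3 blocks): {s0} | {s1,s4,s6} | {s2,s3,s5}.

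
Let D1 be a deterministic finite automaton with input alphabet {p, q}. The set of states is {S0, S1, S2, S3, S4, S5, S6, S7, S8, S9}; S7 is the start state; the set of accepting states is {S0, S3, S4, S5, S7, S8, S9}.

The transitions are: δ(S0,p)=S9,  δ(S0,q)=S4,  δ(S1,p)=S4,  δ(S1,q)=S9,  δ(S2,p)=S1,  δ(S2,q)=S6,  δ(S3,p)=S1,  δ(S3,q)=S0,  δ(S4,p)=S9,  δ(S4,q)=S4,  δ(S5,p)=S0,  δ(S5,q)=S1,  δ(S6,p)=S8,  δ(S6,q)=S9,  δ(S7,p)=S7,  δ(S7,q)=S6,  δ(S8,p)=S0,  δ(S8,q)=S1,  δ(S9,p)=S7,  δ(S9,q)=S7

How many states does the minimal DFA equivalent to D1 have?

6

States {S2,S3,S5} cannot be reached from the start state, so discard them.
Start with accepting vs non-accepting: {S0,S4,S7,S8,S9} | {S1,S6}.
On input q, block {S0,S4,S7,S8,S9} splits into {S0,S4,S9} and {S7,S8}.
Split {S0,S4,S9} by δ(·,p) → {S0,S4} and {S9}.
Split {S1,S6} by δ(·,p) → {S1} and {S6}.
Refine {S7,S8} on symbol p: members go to different blocks, giving {S7} and {S8}.
Stable partition: {S0,S4} | {S1} | {S7} | {S9} | {S6} | {S8} — 6 equivalence classes.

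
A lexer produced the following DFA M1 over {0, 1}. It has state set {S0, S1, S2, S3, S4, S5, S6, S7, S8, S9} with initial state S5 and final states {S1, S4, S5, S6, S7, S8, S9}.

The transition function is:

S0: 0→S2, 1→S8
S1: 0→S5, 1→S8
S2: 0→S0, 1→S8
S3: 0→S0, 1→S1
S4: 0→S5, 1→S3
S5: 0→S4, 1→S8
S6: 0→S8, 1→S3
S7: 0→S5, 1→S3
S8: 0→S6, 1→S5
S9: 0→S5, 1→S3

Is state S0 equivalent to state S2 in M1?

Yes

States {S7,S9} cannot be reached from the start state, so discard them.
Initial partition by acceptance: {S1,S4,S5,S6,S8} | {S0,S2,S3}.
Refine {S1,S4,S5,S6,S8} on symbol 1: members go to different blocks, giving {S1,S5,S8} and {S4,S6}.
Split {S1,S5,S8} by δ(·,0) → {S5,S8} and {S1}.
Split {S0,S2,S3} by δ(·,1) → {S0,S2} and {S3}.
The partition is now stable with 5 blocks: {S5,S8} | {S0,S2} | {S4,S6} | {S1} | {S3}.
S0 and S2 lie in the same block of the stable partition, so they are equivalent — no string distinguishes them.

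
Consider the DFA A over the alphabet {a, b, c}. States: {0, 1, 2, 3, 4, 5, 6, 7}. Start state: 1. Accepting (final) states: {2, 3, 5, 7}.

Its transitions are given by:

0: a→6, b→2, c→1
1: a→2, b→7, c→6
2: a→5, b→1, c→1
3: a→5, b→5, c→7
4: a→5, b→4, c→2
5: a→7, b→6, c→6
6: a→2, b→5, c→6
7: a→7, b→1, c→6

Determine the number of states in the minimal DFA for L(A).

2

First remove the unreachable states {0,3,4}; 5 states remain.
P0 = {2,5,7} | {1,6}.
Stable partition: {2,5,7} | {1,6} — 2 equivalence classes.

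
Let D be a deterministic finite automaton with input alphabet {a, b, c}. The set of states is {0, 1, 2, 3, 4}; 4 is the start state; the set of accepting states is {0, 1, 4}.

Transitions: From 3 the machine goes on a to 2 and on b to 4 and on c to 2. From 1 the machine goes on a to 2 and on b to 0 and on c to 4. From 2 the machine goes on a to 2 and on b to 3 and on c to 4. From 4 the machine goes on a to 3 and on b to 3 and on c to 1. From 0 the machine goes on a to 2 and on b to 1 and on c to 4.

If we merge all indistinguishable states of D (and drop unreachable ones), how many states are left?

4

Initial partition by acceptance: {0,1,4} | {2,3}.
Split {0,1,4} by δ(·,b) → {0,1} and {4}.
Split {2,3} by δ(·,b) → {2} and {3}.
The partition is now stable with 4 blocks: {0,1} | {2} | {4} | {3}.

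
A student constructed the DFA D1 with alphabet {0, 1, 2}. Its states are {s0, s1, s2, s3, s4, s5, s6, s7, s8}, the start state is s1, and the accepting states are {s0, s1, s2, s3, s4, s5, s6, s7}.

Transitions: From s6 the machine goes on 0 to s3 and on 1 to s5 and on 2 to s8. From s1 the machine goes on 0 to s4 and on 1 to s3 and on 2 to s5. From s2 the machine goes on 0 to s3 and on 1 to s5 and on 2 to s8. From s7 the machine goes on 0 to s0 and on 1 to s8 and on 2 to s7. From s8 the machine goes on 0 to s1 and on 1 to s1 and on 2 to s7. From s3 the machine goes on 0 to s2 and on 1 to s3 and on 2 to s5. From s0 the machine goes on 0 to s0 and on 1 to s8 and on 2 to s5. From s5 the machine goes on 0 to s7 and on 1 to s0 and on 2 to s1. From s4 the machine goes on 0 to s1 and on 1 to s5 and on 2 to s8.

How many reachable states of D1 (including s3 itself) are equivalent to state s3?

2

Reachable states from the start: {s0,s1,s2,s3,s4,s5,s7,s8}. Unreachable: {s6} — drop them.
P0 = {s0,s1,s2,s3,s4,s5,s7} | {s8}.
Split {s0,s1,s2,s3,s4,s5,s7} by δ(·,1) → {s1,s2,s3,s4,s5} and {s0,s7}.
Split {s1,s2,s3,s4,s5} by δ(·,0) → {s1,s2,s3,s4} and {s5}.
On input 1, block {s1,s2,s3,s4} splits into {s1,s3} and {s2,s4}.
Split {s0,s7} by δ(·,2) → {s0} and {s7}.
The partition is now stable with 6 blocks: {s1,s3} | {s8} | {s0} | {s5} | {s2,s4} | {s7}.
State s3 belongs to the block {s1,s3}, which has 2 states.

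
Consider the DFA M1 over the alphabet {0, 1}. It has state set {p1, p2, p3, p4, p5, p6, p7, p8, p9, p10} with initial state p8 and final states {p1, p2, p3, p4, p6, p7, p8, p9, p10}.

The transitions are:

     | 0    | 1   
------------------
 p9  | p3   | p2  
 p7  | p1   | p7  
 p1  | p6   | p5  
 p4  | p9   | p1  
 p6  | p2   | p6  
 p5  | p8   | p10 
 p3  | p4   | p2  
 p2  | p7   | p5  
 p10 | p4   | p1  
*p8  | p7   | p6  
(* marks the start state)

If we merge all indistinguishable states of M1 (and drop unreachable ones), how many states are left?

5

All states are reachable from the start state.
P0 = {p1,p2,p3,p4,p6,p7,p8,p9,p10} | {p5}.
Refine {p1,p2,p3,p4,p6,p7,p8,p9,p10} on symbol 1: members go to different blocks, giving {p3,p4,p6,p7,p8,p9,p10} and {p1,p2}.
On input 0, block {p3,p4,p6,p7,p8,p9,p10} splits into {p3,p4,p8,p9,p10} and {p6,p7}.
On input 0, block {p3,p4,p8,p9,p10} splits into {p3,p4,p9,p10} and {p8}.
No further refinement is possible. Final partition (5 blocks): {p3,p4,p9,p10} | {p5} | {p1,p2} | {p6,p7} | {p8}.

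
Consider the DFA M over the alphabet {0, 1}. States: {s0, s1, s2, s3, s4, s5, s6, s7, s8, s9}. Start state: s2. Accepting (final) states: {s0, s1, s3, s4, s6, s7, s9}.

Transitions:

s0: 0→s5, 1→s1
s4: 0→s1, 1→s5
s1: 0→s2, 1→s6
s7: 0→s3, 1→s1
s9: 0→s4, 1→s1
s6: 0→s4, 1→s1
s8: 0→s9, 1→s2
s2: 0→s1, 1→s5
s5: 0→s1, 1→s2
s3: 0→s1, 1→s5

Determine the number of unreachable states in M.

Starting at s2 and following transitions, the reachable set is {s1, s2, s4, s5, s6}. That leaves s0, s3, s7, s8, s9 unreachable — 5 in total.

5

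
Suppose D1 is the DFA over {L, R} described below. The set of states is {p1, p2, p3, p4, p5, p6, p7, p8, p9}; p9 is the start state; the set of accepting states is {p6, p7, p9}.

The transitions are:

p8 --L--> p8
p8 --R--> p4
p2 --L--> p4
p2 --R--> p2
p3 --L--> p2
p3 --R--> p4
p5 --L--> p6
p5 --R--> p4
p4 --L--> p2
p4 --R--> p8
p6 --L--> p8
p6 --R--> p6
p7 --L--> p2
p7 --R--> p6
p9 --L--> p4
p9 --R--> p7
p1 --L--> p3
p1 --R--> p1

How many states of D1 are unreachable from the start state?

Starting at p9 and following transitions, the reachable set is {p2, p4, p6, p7, p8, p9}. That leaves p1, p3, p5 unreachable — 3 in total.

3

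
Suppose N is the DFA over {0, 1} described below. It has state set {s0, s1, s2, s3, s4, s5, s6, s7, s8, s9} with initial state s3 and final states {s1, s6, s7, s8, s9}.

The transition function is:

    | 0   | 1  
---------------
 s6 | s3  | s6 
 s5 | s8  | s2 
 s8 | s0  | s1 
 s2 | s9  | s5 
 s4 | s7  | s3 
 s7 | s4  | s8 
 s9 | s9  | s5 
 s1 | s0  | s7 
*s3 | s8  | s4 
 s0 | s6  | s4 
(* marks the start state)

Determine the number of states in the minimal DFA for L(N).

Reachable states from the start: {s0,s1,s3,s4,s6,s7,s8}. Unreachable: {s2,s5,s9} — drop them.
Start with accepting vs non-accepting: {s1,s6,s7,s8} | {s0,s3,s4}.
Stable partition: {s1,s6,s7,s8} | {s0,s3,s4} — 2 equivalence classes.

2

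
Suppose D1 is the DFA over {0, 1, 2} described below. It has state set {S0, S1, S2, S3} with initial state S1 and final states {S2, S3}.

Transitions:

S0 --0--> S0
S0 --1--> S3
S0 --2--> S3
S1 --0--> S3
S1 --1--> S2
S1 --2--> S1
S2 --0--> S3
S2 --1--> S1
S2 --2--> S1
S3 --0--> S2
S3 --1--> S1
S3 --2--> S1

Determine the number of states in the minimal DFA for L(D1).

2

First remove the unreachable states {S0}; 3 states remain.
Initial partition by acceptance: {S2,S3} | {S1}.
The partition is now stable with 2 blocks: {S2,S3} | {S1}.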